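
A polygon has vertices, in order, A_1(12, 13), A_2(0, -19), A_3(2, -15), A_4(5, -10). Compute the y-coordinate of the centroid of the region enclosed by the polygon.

-4.96

Apply the shoelace formula. First the cross-terms c_i = x_i·y_{i+1} − x_{i+1}·y_i:
  -228, 38, 55, 185  ⇒  2A = 50, A = 25.
Then Σ (y_i + y_{i+1})·c_i = -744, so ȳ = -744 / (6·25) = -4.96.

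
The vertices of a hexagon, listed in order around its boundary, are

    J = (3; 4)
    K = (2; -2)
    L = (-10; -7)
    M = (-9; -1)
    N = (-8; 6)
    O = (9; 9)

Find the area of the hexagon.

140

Apply the surveyor's formula: 2A = Σ (x_i·y_{i+1} − x_{i+1}·y_i), indices taken mod 6.
Σ = (-14) + (-34) + (-53) + (-62) + (-126) + (9) = -280
Area = |Σ|/2 = 140.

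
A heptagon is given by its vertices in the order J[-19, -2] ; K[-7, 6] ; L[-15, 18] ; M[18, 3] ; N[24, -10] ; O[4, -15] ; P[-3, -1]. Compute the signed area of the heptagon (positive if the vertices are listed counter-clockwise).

-583.5

Apply Gauss's area formula: 2A = Σ (x_i·y_{i+1} − x_{i+1}·y_i), indices taken mod 7.
J→K: (-19)(6) − (-7)(-2) = -128
K→L: (-7)(18) − (-15)(6) = -36
L→M: (-15)(3) − (18)(18) = -369
M→N: (18)(-10) − (24)(3) = -252
N→O: (24)(-15) − (4)(-10) = -320
O→P: (4)(-1) − (-3)(-15) = -49
P→J: (-3)(-2) − (-19)(-1) = -13
Σ = -1167
Signed area = Σ/2 = -583.5 (negative ⇒ clockwise traversal).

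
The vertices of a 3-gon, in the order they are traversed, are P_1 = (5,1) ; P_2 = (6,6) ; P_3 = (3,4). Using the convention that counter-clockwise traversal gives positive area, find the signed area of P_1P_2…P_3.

6.5

Apply the surveyor's formula: 2A = Σ (x_i·y_{i+1} − x_{i+1}·y_i), indices taken mod 3.
Σ = (24) + (6) + (-17) = 13
Signed area = Σ/2 = 6.5 (positive ⇒ counter-clockwise traversal).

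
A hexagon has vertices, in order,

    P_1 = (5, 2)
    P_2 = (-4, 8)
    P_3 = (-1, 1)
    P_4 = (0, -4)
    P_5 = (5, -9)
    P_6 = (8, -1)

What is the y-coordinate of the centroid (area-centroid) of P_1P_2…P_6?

-135/164

Apply the shoelace formula. First the cross-terms c_i = x_i·y_{i+1} − x_{i+1}·y_i:
  48, 4, 4, 20, 67, 21  ⇒  2A = 164, A = 82.
Then Σ (y_i + y_{i+1})·c_i = -405, so ȳ = -405 / (6·82) = -135/164.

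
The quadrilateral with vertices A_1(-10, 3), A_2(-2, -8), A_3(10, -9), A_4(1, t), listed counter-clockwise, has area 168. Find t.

7

Write out the shoelace sum; only the two edges meeting at A_4 involve t:
2·Area = [(10·t − 1·(-9)) + (1·3 − (-10)·t)] + 184
       = 20·t + 196 = 336
⇒ t = 7.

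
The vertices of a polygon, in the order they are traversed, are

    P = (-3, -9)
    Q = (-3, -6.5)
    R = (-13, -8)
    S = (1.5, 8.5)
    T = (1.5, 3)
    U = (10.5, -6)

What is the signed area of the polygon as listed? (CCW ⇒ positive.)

Cross-terms: -7.5, -60.5, -98.5, -8.25, -40.5, -112.5  ⇒  Σ = -327.75
Signed area = Σ/2 = -163.875 (negative ⇒ clockwise traversal).

-163.875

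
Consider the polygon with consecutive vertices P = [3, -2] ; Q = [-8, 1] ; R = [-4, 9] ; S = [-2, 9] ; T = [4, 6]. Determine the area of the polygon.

86.5

Cross-terms: -13, -68, -18, -48, -26  ⇒  Σ = -173
Area = |Σ|/2 = 86.5.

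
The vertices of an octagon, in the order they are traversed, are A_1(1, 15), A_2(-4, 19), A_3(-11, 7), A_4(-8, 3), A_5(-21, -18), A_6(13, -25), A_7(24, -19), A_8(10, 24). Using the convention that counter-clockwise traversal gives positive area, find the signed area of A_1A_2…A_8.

Apply Gauss's area formula: 2A = Σ (x_i·y_{i+1} − x_{i+1}·y_i), indices taken mod 8.
Σ = (79) + (181) + (23) + (207) + (759) + (353) + (766) + (126) = 2494
Signed area = Σ/2 = 1247 (positive ⇒ counter-clockwise traversal).

1247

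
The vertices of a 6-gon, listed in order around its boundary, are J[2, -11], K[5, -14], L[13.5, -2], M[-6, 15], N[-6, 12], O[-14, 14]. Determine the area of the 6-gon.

312.25

Apply Gauss's area formula: 2A = Σ (x_i·y_{i+1} − x_{i+1}·y_i), indices taken mod 6.
Cross-terms: 27, 179, 190.5, 18, 84, 126  ⇒  Σ = 624.5
Area = |Σ|/2 = 312.25.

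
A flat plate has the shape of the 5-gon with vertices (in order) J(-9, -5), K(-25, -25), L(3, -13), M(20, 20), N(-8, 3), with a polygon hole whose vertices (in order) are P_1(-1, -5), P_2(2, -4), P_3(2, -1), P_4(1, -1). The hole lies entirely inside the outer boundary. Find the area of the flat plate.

547

Outer boundary:
Cross-terms: 100, 400, 320, 220, 67  ⇒  Σ = 1107
Area = |Σ|/2 = 553.5.
Hole:
P_1→P_2: (-1)(-4) − (2)(-5) = 14
P_2→P_3: (2)(-1) − (2)(-4) = 6
P_3→P_4: (2)(-1) − (1)(-1) = -1
P_4→P_1: (1)(-5) − (-1)(-1) = -6
Σ = 13
Area = |Σ|/2 = 6.5.
Net area = 553.5 − 6.5 = 547.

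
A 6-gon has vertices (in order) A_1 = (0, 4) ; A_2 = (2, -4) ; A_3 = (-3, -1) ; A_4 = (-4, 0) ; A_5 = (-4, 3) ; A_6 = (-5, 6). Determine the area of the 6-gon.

33.5

Apply the shoelace formula: 2A = Σ (x_i·y_{i+1} − x_{i+1}·y_i), indices taken mod 6.
Σ = (-8) + (-14) + (-4) + (-12) + (-9) + (-20) = -67
Area = |Σ|/2 = 33.5.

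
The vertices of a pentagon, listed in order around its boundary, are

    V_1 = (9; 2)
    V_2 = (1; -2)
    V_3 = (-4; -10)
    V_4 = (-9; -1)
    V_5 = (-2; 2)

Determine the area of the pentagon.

83

Apply the surveyor's formula: 2A = Σ (x_i·y_{i+1} − x_{i+1}·y_i), indices taken mod 5.
Cross-terms: -20, -18, -86, -20, -22  ⇒  Σ = -166
Area = |Σ|/2 = 83.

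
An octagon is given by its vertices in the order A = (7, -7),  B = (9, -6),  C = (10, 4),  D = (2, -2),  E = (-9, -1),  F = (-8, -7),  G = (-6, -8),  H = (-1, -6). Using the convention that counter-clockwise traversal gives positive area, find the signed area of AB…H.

111.5

Σ = (21) + (96) + (-28) + (-20) + (55) + (22) + (28) + (49) = 223
Signed area = Σ/2 = 111.5 (positive ⇒ counter-clockwise traversal).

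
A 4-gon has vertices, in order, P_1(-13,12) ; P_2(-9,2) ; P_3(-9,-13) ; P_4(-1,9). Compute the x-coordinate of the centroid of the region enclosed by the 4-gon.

Apply the shoelace (surveyor's) formula. First the cross-terms c_i = x_i·y_{i+1} − x_{i+1}·y_i:
  82, 135, -94, 105  ⇒  2A = 228, A = 114.
Then Σ (x_i + x_{i+1})·c_i = -4764, so x̄ = -4764 / (6·114) = -397/57.

-397/57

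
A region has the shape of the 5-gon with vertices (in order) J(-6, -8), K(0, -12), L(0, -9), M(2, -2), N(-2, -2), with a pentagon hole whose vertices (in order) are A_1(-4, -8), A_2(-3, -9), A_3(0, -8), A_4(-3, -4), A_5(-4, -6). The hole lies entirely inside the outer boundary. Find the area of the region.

32

Outer boundary:
Apply the shoelace formula: 2A = Σ (x_i·y_{i+1} − x_{i+1}·y_i), indices taken mod 5.
Σ = (72) + (0) + (18) + (-8) + (4) = 86
Area = |Σ|/2 = 43.
Hole:
Apply the shoelace formula: 2A = Σ (x_i·y_{i+1} − x_{i+1}·y_i), indices taken mod 5.
Cross-terms: 12, 24, -24, 2, 8  ⇒  Σ = 22
Area = |Σ|/2 = 11.
Net area = 43 − 11 = 32.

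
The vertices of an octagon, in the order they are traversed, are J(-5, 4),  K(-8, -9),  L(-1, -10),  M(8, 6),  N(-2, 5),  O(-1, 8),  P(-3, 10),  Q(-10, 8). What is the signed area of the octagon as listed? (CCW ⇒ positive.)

Apply the shoelace formula: 2A = Σ (x_i·y_{i+1} − x_{i+1}·y_i), indices taken mod 8.
J→K: (-5)(-9) − (-8)(4) = 77
K→L: (-8)(-10) − (-1)(-9) = 71
L→M: (-1)(6) − (8)(-10) = 74
M→N: (8)(5) − (-2)(6) = 52
N→O: (-2)(8) − (-1)(5) = -11
O→P: (-1)(10) − (-3)(8) = 14
P→Q: (-3)(8) − (-10)(10) = 76
Q→J: (-10)(4) − (-5)(8) = 0
Σ = 353
Signed area = Σ/2 = 176.5 (positive ⇒ counter-clockwise traversal).

176.5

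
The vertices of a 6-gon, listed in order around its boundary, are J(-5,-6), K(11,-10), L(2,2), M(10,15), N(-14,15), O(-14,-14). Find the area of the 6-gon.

474

Apply the surveyor's formula: 2A = Σ (x_i·y_{i+1} − x_{i+1}·y_i), indices taken mod 6.
Σ = (116) + (42) + (10) + (360) + (406) + (14) = 948
Area = |Σ|/2 = 474.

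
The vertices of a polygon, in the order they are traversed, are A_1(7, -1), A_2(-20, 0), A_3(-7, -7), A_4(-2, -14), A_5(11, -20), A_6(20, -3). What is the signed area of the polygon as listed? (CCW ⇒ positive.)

Apply the surveyor's formula: 2A = Σ (x_i·y_{i+1} − x_{i+1}·y_i), indices taken mod 6.
Σ = (-20) + (140) + (84) + (194) + (367) + (1) = 766
Signed area = Σ/2 = 383 (positive ⇒ counter-clockwise traversal).

383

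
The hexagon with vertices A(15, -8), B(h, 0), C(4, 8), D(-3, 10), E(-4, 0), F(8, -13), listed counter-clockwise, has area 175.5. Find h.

Write out the shoelace sum; only the two edges meeting at B involve h:
2·Area = [(15·0 − h·(-8)) + (h·8 − 4·0)] + 287
       = 16·h + 287 = 351
⇒ h = 4.

4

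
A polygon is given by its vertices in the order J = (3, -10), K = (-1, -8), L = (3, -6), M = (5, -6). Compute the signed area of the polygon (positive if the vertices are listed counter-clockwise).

Σ = (-34) + (30) + (12) + (-32) = -24
Signed area = Σ/2 = -12 (negative ⇒ clockwise traversal).

-12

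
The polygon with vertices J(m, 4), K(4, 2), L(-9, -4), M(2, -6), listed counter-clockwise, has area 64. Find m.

Write out the shoelace sum; only the two edges meeting at J involve m:
2·Area = [(2·4 − m·(-6)) + (m·2 − 4·4)] + 64
       = 8·m + 56 = 128
⇒ m = 9.

9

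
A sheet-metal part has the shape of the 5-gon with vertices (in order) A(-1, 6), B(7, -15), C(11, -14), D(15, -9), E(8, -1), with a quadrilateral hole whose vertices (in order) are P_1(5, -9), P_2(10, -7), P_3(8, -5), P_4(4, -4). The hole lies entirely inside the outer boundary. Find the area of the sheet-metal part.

111

Outer boundary:
Σ = (-27) + (67) + (111) + (57) + (47) = 255
Area = |Σ|/2 = 127.5.
Hole:
Σ = (55) + (6) + (-12) + (-16) = 33
Area = |Σ|/2 = 16.5.
Net area = 127.5 − 16.5 = 111.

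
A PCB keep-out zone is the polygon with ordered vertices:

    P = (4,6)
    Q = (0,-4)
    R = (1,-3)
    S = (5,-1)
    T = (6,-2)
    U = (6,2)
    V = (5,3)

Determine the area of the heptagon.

24

Σ = (-16) + (4) + (14) + (-4) + (24) + (8) + (18) = 48
Area = |Σ|/2 = 24.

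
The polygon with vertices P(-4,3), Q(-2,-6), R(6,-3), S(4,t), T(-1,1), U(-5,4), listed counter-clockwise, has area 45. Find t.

Write out the shoelace sum; only the two edges meeting at S involve t:
2·Area = [(6·t − 4·(-3)) + (4·1 − (-1)·t)] + 74
       = 7·t + 90 = 90
⇒ t = 0.

0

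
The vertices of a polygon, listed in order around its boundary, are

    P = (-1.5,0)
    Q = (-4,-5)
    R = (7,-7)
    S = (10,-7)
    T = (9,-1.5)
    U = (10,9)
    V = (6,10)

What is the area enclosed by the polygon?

148.25

Cross-terms: 7.5, 63, 21, 48, 96, 46, 15  ⇒  Σ = 296.5
Area = |Σ|/2 = 148.25.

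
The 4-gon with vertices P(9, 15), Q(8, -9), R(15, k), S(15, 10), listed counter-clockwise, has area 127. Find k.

-5

The doubled signed area Σ (x_i y_{i+1} − x_{i+1} y_i) is linear in k.
With k=0 it equals 219; the coefficient of k is -7 (from the two edges through R).
So -7·k + 219 = 2·127 = 254 ⇒ k = -5.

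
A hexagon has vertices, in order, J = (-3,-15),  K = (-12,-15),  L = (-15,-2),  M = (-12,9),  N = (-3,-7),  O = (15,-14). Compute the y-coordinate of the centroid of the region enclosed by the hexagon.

-52/7

Apply the surveyor's formula. First the cross-terms c_i = x_i·y_{i+1} − x_{i+1}·y_i:
  -135, -201, -159, 111, 147, -267  ⇒  2A = -504, A = -252.
Then Σ (y_i + y_{i+1})·c_i = 11232, so ȳ = 11232 / (6·(-252)) = -52/7.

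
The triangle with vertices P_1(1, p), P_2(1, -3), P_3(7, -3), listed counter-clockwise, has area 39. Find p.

The doubled signed area Σ (x_i y_{i+1} − x_{i+1} y_i) is linear in p.
With p=0 it equals 18; the coefficient of p is 6 (from the two edges through P_1).
So 6·p + 18 = 2·39 = 78 ⇒ p = 10.

10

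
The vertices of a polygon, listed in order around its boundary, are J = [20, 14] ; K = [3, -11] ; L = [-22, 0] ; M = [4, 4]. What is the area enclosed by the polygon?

Apply Gauss's area formula: 2A = Σ (x_i·y_{i+1} − x_{i+1}·y_i), indices taken mod 4.
Σ = (-262) + (-242) + (-88) + (-24) = -616
Area = |Σ|/2 = 308.

308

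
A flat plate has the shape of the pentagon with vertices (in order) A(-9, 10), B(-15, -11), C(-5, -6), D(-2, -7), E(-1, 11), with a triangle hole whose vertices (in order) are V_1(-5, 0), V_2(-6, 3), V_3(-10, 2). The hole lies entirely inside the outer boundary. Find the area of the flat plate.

177

Outer boundary:
Apply the shoelace (surveyor's) formula: 2A = Σ (x_i·y_{i+1} − x_{i+1}·y_i), indices taken mod 5.
Cross-terms: 249, 35, 23, -29, 89  ⇒  Σ = 367
Area = |Σ|/2 = 183.5.
Hole:
Apply the shoelace (surveyor's) formula: 2A = Σ (x_i·y_{i+1} − x_{i+1}·y_i), indices taken mod 3.
Cross-terms: -15, 18, 10  ⇒  Σ = 13
Area = |Σ|/2 = 6.5.
Net area = 183.5 − 6.5 = 177.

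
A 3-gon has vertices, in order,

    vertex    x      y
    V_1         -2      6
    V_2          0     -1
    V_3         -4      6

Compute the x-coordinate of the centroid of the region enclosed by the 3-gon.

-2

Apply the shoelace (surveyor's) formula. First the cross-terms c_i = x_i·y_{i+1} − x_{i+1}·y_i:
  2, -4, -12  ⇒  2A = -14, A = -7.
Then Σ (x_i + x_{i+1})·c_i = 84, so x̄ = 84 / (6·(-7)) = -2.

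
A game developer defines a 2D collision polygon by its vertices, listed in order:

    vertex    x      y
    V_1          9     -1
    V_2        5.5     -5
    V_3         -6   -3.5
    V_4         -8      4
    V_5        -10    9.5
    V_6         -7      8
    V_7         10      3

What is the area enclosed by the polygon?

Apply the shoelace formula: 2A = Σ (x_i·y_{i+1} − x_{i+1}·y_i), indices taken mod 7.
V_1→V_2: (9)(-5) − (5.5)(-1) = -39.5
V_2→V_3: (5.5)(-3.5) − (-6)(-5) = -49.25
V_3→V_4: (-6)(4) − (-8)(-3.5) = -52
V_4→V_5: (-8)(9.5) − (-10)(4) = -36
V_5→V_6: (-10)(8) − (-7)(9.5) = -13.5
V_6→V_7: (-7)(3) − (10)(8) = -101
V_7→V_1: (10)(-1) − (9)(3) = -37
Σ = -328.25
Area = |Σ|/2 = 164.125.

164.125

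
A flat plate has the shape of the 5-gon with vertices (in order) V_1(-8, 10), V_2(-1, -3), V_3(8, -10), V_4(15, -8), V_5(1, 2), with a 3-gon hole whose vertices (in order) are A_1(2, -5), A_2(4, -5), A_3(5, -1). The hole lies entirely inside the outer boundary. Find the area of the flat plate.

105

Outer boundary:
Apply the surveyor's formula: 2A = Σ (x_i·y_{i+1} − x_{i+1}·y_i), indices taken mod 5.
Σ = (34) + (34) + (86) + (38) + (26) = 218
Area = |Σ|/2 = 109.
Hole:
Apply the shoelace (surveyor's) formula: 2A = Σ (x_i·y_{i+1} − x_{i+1}·y_i), indices taken mod 3.
A_1→A_2: (2)(-5) − (4)(-5) = 10
A_2→A_3: (4)(-1) − (5)(-5) = 21
A_3→A_1: (5)(-5) − (2)(-1) = -23
Σ = 8
Area = |Σ|/2 = 4.
Net area = 109 − 4 = 105.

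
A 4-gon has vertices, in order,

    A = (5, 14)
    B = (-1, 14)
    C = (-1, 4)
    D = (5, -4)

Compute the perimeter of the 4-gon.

|AB| = √((-6)² + (0)²) = √36 = 6
|BC| = √((0)² + (-10)²) = √100 = 10
|CD| = √((6)² + (-8)²) = √100 = 10
|DA| = √((0)² + (18)²) = √324 = 18
Perimeter = 6 + 10 + 10 + 18 = 44.

44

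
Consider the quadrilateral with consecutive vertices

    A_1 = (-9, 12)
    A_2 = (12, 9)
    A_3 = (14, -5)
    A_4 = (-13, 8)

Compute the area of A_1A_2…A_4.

224

Apply Gauss's area formula: 2A = Σ (x_i·y_{i+1} − x_{i+1}·y_i), indices taken mod 4.
Σ = (-225) + (-186) + (47) + (-84) = -448
Area = |Σ|/2 = 224.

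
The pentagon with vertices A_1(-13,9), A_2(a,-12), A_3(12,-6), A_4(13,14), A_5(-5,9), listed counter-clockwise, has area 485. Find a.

-11

Write out the shoelace sum; only the two edges meeting at A_2 involve a:
2·Area = [((-13)·(-12) − a·9) + (a·(-6) − 12·(-12))] + 505
       = -15·a + 805 = 970
⇒ a = -11.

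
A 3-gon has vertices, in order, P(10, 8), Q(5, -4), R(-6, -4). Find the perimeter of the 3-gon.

|PQ| = √((-5)² + (-12)²) = √169 = 13
|QR| = √((-11)² + (0)²) = √121 = 11
|RP| = √((16)² + (12)²) = √400 = 20
Perimeter = 13 + 11 + 20 = 44.

44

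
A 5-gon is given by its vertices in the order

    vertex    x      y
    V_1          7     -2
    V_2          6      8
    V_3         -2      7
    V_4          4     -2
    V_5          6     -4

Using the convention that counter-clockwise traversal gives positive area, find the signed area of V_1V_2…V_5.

Apply the shoelace (surveyor's) formula: 2A = Σ (x_i·y_{i+1} − x_{i+1}·y_i), indices taken mod 5.
Σ = (68) + (58) + (-24) + (-4) + (16) = 114
Signed area = Σ/2 = 57 (positive ⇒ counter-clockwise traversal).

57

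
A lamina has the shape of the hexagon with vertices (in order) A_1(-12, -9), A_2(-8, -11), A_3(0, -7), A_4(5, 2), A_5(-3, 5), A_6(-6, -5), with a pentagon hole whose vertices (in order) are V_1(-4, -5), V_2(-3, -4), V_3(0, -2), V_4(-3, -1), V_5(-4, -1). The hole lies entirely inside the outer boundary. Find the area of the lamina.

102.5

Outer boundary:
Σ = (60) + (56) + (35) + (31) + (45) + (-6) = 221
Area = |Σ|/2 = 110.5.
Hole:
Apply the shoelace formula: 2A = Σ (x_i·y_{i+1} − x_{i+1}·y_i), indices taken mod 5.
Σ = (1) + (6) + (-6) + (-1) + (16) = 16
Area = |Σ|/2 = 8.
Net area = 110.5 − 8 = 102.5.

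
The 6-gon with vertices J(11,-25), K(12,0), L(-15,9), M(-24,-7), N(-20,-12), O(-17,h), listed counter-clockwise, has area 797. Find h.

-16

The doubled signed area Σ (x_i y_{i+1} − x_{i+1} y_i) is linear in h.
With h=0 it equals 1098; the coefficient of h is -31 (from the two edges through O).
So -31·h + 1098 = 2·797 = 1594 ⇒ h = -16.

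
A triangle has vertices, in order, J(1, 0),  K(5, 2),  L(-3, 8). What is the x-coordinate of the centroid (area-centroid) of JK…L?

1

Apply Gauss's area formula. First the cross-terms c_i = x_i·y_{i+1} − x_{i+1}·y_i:
  2, 46, -8  ⇒  2A = 40, A = 20.
Then Σ (x_i + x_{i+1})·c_i = 120, so x̄ = 120 / (6·20) = 1.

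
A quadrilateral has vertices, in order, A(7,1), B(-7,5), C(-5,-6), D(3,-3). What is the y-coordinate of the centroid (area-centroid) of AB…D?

-80/249

Apply the shoelace formula. First the cross-terms c_i = x_i·y_{i+1} − x_{i+1}·y_i:
  42, 67, 33, 24  ⇒  2A = 166, A = 83.
Then Σ (y_i + y_{i+1})·c_i = -160, so ȳ = -160 / (6·83) = -80/249.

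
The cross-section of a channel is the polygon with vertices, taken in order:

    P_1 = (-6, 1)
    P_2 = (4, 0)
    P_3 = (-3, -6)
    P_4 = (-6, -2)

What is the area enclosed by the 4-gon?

Apply the shoelace (surveyor's) formula: 2A = Σ (x_i·y_{i+1} − x_{i+1}·y_i), indices taken mod 4.
Σ = (-4) + (-24) + (-30) + (-18) = -76
Area = |Σ|/2 = 38.

38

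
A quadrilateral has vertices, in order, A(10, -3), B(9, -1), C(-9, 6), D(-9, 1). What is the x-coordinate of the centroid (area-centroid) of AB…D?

-235/186

Apply Gauss's area formula. First the cross-terms c_i = x_i·y_{i+1} − x_{i+1}·y_i:
  17, 45, 45, 17  ⇒  2A = 124, A = 62.
Then Σ (x_i + x_{i+1})·c_i = -470, so x̄ = -470 / (6·62) = -235/186.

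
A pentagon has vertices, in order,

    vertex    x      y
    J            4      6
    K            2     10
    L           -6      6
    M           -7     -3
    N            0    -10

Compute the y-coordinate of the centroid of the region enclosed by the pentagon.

71/81

Apply Gauss's area formula. First the cross-terms c_i = x_i·y_{i+1} − x_{i+1}·y_i:
  28, 72, 60, 70, 40  ⇒  2A = 270, A = 135.
Then Σ (y_i + y_{i+1})·c_i = 710, so ȳ = 710 / (6·135) = 71/81.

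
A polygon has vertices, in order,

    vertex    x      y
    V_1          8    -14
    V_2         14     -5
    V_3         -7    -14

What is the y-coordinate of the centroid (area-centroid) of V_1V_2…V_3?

Apply Gauss's area formula. First the cross-terms c_i = x_i·y_{i+1} − x_{i+1}·y_i:
  156, -231, 210  ⇒  2A = 135, A = 67.5.
Then Σ (y_i + y_{i+1})·c_i = -4455, so ȳ = -4455 / (6·67.5) = -11.

-11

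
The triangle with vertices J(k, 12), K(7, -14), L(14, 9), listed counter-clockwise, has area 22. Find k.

13

The doubled signed area Σ (x_i y_{i+1} − x_{i+1} y_i) is linear in k.
With k=0 it equals 343; the coefficient of k is -23 (from the two edges through J).
So -23·k + 343 = 2·22 = 44 ⇒ k = 13.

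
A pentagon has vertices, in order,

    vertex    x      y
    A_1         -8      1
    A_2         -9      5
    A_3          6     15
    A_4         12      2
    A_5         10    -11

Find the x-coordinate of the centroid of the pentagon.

Apply the shoelace formula. First the cross-terms c_i = x_i·y_{i+1} − x_{i+1}·y_i:
  -31, -165, -168, -152, -78  ⇒  2A = -594, A = -297.
Then Σ (x_i + x_{i+1})·c_i = -5502, so x̄ = -5502 / (6·(-297)) = 917/297.

917/297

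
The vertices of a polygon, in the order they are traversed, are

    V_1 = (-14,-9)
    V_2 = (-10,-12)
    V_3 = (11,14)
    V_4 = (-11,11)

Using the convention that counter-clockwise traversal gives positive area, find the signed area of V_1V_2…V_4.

Apply the surveyor's formula: 2A = Σ (x_i·y_{i+1} − x_{i+1}·y_i), indices taken mod 4.
Σ = (78) + (-8) + (275) + (253) = 598
Signed area = Σ/2 = 299 (positive ⇒ counter-clockwise traversal).

299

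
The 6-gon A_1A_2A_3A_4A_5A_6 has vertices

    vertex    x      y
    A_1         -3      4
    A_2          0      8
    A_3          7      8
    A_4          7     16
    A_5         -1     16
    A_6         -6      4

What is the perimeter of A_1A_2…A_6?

|A_1A_2| = √((3)² + (4)²) = √25 = 5
|A_2A_3| = √((7)² + (0)²) = √49 = 7
|A_3A_4| = √((0)² + (8)²) = √64 = 8
|A_4A_5| = √((-8)² + (0)²) = √64 = 8
|A_5A_6| = √((-5)² + (-12)²) = √169 = 13
|A_6A_1| = √((3)² + (0)²) = √9 = 3
Perimeter = 5 + 7 + 8 + 8 + 13 + 3 = 44.

44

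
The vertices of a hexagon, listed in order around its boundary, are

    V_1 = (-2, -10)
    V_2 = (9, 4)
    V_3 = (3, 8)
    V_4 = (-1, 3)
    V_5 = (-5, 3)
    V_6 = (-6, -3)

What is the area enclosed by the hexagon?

V_1→V_2: (-2)(4) − (9)(-10) = 82
V_2→V_3: (9)(8) − (3)(4) = 60
V_3→V_4: (3)(3) − (-1)(8) = 17
V_4→V_5: (-1)(3) − (-5)(3) = 12
V_5→V_6: (-5)(-3) − (-6)(3) = 33
V_6→V_1: (-6)(-10) − (-2)(-3) = 54
Σ = 258
Area = |Σ|/2 = 129.

129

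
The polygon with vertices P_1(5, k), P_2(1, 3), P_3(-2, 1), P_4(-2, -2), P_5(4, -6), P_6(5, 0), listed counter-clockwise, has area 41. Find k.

The doubled signed area Σ (x_i y_{i+1} − x_{i+1} y_i) is linear in k.
With k=0 it equals 78; the coefficient of k is 4 (from the two edges through P_1).
So 4·k + 78 = 2·41 = 82 ⇒ k = 1.

1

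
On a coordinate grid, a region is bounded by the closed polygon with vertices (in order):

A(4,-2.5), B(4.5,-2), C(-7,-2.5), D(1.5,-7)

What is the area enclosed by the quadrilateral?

Apply Gauss's area formula: 2A = Σ (x_i·y_{i+1} − x_{i+1}·y_i), indices taken mod 4.
A→B: (4)(-2) − (4.5)(-2.5) = 3.25
B→C: (4.5)(-2.5) − (-7)(-2) = -25.25
C→D: (-7)(-7) − (1.5)(-2.5) = 52.75
D→A: (1.5)(-2.5) − (4)(-7) = 24.25
Σ = 55
Area = |Σ|/2 = 27.5.

27.5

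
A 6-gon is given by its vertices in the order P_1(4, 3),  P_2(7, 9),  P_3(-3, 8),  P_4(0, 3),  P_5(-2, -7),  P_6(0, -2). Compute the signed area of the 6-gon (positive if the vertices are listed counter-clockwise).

P_1→P_2: (4)(9) − (7)(3) = 15
P_2→P_3: (7)(8) − (-3)(9) = 83
P_3→P_4: (-3)(3) − (0)(8) = -9
P_4→P_5: (0)(-7) − (-2)(3) = 6
P_5→P_6: (-2)(-2) − (0)(-7) = 4
P_6→P_1: (0)(3) − (4)(-2) = 8
Σ = 107
Signed area = Σ/2 = 53.5 (positive ⇒ counter-clockwise traversal).

53.5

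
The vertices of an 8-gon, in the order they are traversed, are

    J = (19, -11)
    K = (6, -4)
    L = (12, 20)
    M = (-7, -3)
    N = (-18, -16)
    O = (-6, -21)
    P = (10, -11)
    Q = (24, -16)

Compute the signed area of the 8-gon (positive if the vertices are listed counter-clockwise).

511

J→K: (19)(-4) − (6)(-11) = -10
K→L: (6)(20) − (12)(-4) = 168
L→M: (12)(-3) − (-7)(20) = 104
M→N: (-7)(-16) − (-18)(-3) = 58
N→O: (-18)(-21) − (-6)(-16) = 282
O→P: (-6)(-11) − (10)(-21) = 276
P→Q: (10)(-16) − (24)(-11) = 104
Q→J: (24)(-11) − (19)(-16) = 40
Σ = 1022
Signed area = Σ/2 = 511 (positive ⇒ counter-clockwise traversal).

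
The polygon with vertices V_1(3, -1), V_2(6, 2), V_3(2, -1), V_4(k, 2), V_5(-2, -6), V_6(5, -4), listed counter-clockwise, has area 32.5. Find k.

-2

The doubled signed area Σ (x_i y_{i+1} − x_{i+1} y_i) is linear in k.
With k=0 it equals 55; the coefficient of k is -5 (from the two edges through V_4).
So -5·k + 55 = 2·32.5 = 65 ⇒ k = -2.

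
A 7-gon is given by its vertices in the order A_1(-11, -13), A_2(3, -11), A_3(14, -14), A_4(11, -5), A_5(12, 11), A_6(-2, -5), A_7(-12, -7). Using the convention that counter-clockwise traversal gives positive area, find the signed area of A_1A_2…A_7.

Σ = (160) + (112) + (84) + (181) + (-38) + (-46) + (79) = 532
Signed area = Σ/2 = 266 (positive ⇒ counter-clockwise traversal).

266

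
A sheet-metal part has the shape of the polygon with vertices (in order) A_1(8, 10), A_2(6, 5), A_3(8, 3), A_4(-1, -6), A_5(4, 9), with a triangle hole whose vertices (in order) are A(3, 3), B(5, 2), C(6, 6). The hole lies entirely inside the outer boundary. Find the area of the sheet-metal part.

Outer boundary:
Apply the shoelace formula: 2A = Σ (x_i·y_{i+1} − x_{i+1}·y_i), indices taken mod 5.
Σ = (-20) + (-22) + (-45) + (15) + (-32) = -104
Area = |Σ|/2 = 52.
Hole:
Apply the shoelace formula: 2A = Σ (x_i·y_{i+1} − x_{i+1}·y_i), indices taken mod 3.
Σ = (-9) + (18) + (0) = 9
Area = |Σ|/2 = 4.5.
Net area = 52 − 4.5 = 47.5.

47.5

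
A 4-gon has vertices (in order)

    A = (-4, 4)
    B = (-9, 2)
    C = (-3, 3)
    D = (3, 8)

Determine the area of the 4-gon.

9

Apply the surveyor's formula: 2A = Σ (x_i·y_{i+1} − x_{i+1}·y_i), indices taken mod 4.
Cross-terms: 28, -21, -33, 44  ⇒  Σ = 18
Area = |Σ|/2 = 9.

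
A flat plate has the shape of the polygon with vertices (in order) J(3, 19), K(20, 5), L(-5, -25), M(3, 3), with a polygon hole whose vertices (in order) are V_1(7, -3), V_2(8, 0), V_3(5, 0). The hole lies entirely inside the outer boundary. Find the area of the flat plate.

Outer boundary:
Σ = (-365) + (-475) + (60) + (48) = -732
Area = |Σ|/2 = 366.
Hole:
Apply the surveyor's formula: 2A = Σ (x_i·y_{i+1} − x_{i+1}·y_i), indices taken mod 3.
Σ = (24) + (0) + (-15) = 9
Area = |Σ|/2 = 4.5.
Net area = 366 − 4.5 = 361.5.

361.5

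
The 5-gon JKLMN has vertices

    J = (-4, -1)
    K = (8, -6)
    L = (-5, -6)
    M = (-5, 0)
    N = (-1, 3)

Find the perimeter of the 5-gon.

42

|JK| = √((12)² + (-5)²) = √169 = 13
|KL| = √((-13)² + (0)²) = √169 = 13
|LM| = √((0)² + (6)²) = √36 = 6
|MN| = √((4)² + (3)²) = √25 = 5
|NJ| = √((-3)² + (-4)²) = √25 = 5
Perimeter = 13 + 13 + 6 + 5 + 5 = 42.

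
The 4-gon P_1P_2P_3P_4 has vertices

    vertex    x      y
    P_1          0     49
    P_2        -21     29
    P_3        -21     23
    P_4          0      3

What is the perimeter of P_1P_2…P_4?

110

|P_1P_2| = √((-21)² + (-20)²) = √841 = 29
|P_2P_3| = √((0)² + (-6)²) = √36 = 6
|P_3P_4| = √((21)² + (-20)²) = √841 = 29
|P_4P_1| = √((0)² + (46)²) = √2116 = 46
Perimeter = 29 + 6 + 29 + 46 = 110.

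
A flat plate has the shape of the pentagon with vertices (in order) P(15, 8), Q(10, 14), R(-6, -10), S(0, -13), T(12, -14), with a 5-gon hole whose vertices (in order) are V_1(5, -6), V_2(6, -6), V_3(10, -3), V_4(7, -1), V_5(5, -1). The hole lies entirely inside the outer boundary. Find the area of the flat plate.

311

Outer boundary:
Apply the shoelace formula: 2A = Σ (x_i·y_{i+1} − x_{i+1}·y_i), indices taken mod 5.
Cross-terms: 130, -16, 78, 156, 306  ⇒  Σ = 654
Area = |Σ|/2 = 327.
Hole:
Cross-terms: 6, 42, 11, -2, -25  ⇒  Σ = 32
Area = |Σ|/2 = 16.
Net area = 327 − 16 = 311.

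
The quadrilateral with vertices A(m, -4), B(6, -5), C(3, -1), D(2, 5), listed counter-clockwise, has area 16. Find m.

1

The doubled signed area Σ (x_i y_{i+1} − x_{i+1} y_i) is linear in m.
With m=0 it equals 42; the coefficient of m is -10 (from the two edges through A).
So -10·m + 42 = 2·16 = 32 ⇒ m = 1.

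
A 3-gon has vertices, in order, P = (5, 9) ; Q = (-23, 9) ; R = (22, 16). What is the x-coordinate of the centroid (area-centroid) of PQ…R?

Apply the shoelace formula. First the cross-terms c_i = x_i·y_{i+1} − x_{i+1}·y_i:
  252, -566, 118  ⇒  2A = -196, A = -98.
Then Σ (x_i + x_{i+1})·c_i = -784, so x̄ = -784 / (6·(-98)) = 4/3.

4/3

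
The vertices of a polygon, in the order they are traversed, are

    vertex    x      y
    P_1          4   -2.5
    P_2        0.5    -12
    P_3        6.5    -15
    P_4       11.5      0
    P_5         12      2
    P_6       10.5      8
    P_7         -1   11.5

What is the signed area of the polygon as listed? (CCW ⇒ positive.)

Apply the shoelace formula: 2A = Σ (x_i·y_{i+1} − x_{i+1}·y_i), indices taken mod 7.
Cross-terms: -46.75, 70.5, 172.5, 23, 75, 128.75, -43.5  ⇒  Σ = 379.5
Signed area = Σ/2 = 189.75 (positive ⇒ counter-clockwise traversal).

189.75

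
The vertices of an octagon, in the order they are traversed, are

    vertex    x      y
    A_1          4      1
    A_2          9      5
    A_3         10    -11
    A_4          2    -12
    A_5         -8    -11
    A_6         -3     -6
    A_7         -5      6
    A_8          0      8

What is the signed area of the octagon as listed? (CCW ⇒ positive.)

-229.5

Apply Gauss's area formula: 2A = Σ (x_i·y_{i+1} − x_{i+1}·y_i), indices taken mod 8.
Cross-terms: 11, -149, -98, -118, 15, -48, -40, -32  ⇒  Σ = -459
Signed area = Σ/2 = -229.5 (negative ⇒ clockwise traversal).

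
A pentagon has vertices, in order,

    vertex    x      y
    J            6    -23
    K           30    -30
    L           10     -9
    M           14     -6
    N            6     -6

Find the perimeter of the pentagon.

|JK| = √((24)² + (-7)²) = √625 = 25
|KL| = √((-20)² + (21)²) = √841 = 29
|LM| = √((4)² + (3)²) = √25 = 5
|MN| = √((-8)² + (0)²) = √64 = 8
|NJ| = √((0)² + (-17)²) = √289 = 17
Perimeter = 25 + 29 + 5 + 8 + 17 = 84.

84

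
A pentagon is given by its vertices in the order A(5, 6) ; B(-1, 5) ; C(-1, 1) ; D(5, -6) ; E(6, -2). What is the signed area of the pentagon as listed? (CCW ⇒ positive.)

Σ = (31) + (4) + (1) + (26) + (46) = 108
Signed area = Σ/2 = 54 (positive ⇒ counter-clockwise traversal).

54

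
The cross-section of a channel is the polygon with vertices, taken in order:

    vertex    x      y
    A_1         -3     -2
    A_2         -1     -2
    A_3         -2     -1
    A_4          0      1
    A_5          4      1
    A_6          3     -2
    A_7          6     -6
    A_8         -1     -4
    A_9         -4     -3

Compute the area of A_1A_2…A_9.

33

Apply the shoelace formula: 2A = Σ (x_i·y_{i+1} − x_{i+1}·y_i), indices taken mod 9.
Σ = (4) + (-3) + (-2) + (-4) + (-11) + (-6) + (-30) + (-13) + (-1) = -66
Area = |Σ|/2 = 33.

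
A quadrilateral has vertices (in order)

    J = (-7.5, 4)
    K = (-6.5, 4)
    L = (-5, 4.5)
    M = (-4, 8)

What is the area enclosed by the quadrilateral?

4.375

Apply Gauss's area formula: 2A = Σ (x_i·y_{i+1} − x_{i+1}·y_i), indices taken mod 4.
J→K: (-7.5)(4) − (-6.5)(4) = -4
K→L: (-6.5)(4.5) − (-5)(4) = -9.25
L→M: (-5)(8) − (-4)(4.5) = -22
M→J: (-4)(4) − (-7.5)(8) = 44
Σ = 8.75
Area = |Σ|/2 = 4.375.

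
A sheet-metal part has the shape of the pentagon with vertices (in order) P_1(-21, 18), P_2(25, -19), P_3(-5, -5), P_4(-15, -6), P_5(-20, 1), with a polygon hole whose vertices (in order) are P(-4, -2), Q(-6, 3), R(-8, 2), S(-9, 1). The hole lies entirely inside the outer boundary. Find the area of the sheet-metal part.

Outer boundary:
Σ = (-51) + (-220) + (-45) + (-135) + (-339) = -790
Area = |Σ|/2 = 395.
Hole:
Apply the surveyor's formula: 2A = Σ (x_i·y_{i+1} − x_{i+1}·y_i), indices taken mod 4.
P→Q: (-4)(3) − (-6)(-2) = -24
Q→R: (-6)(2) − (-8)(3) = 12
R→S: (-8)(1) − (-9)(2) = 10
S→P: (-9)(-2) − (-4)(1) = 22
Σ = 20
Area = |Σ|/2 = 10.
Net area = 395 − 10 = 385.

385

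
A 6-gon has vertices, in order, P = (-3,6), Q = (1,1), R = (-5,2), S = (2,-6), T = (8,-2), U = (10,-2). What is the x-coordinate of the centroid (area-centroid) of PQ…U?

401/189

Apply the shoelace (surveyor's) formula. First the cross-terms c_i = x_i·y_{i+1} − x_{i+1}·y_i:
  -9, 7, 26, 44, 4, 54  ⇒  2A = 126, A = 63.
Then Σ (x_i + x_{i+1})·c_i = 802, so x̄ = 802 / (6·63) = 401/189.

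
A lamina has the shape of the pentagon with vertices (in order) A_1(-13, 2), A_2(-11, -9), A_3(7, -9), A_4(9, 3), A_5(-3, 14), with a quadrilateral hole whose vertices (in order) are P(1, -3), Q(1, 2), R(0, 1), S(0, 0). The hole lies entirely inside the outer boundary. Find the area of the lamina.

354

Outer boundary:
Apply the surveyor's formula: 2A = Σ (x_i·y_{i+1} − x_{i+1}·y_i), indices taken mod 5.
A_1→A_2: (-13)(-9) − (-11)(2) = 139
A_2→A_3: (-11)(-9) − (7)(-9) = 162
A_3→A_4: (7)(3) − (9)(-9) = 102
A_4→A_5: (9)(14) − (-3)(3) = 135
A_5→A_1: (-3)(2) − (-13)(14) = 176
Σ = 714
Area = |Σ|/2 = 357.
Hole:
Apply Gauss's area formula: 2A = Σ (x_i·y_{i+1} − x_{i+1}·y_i), indices taken mod 4.
P→Q: (1)(2) − (1)(-3) = 5
Q→R: (1)(1) − (0)(2) = 1
R→S: (0)(0) − (0)(1) = 0
S→P: (0)(-3) − (1)(0) = 0
Σ = 6
Area = |Σ|/2 = 3.
Net area = 357 − 3 = 354.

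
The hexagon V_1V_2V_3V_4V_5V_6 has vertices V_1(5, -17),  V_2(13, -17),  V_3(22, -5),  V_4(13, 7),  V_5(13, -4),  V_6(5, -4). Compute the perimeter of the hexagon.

|V_1V_2| = √((8)² + (0)²) = √64 = 8
|V_2V_3| = √((9)² + (12)²) = √225 = 15
|V_3V_4| = √((-9)² + (12)²) = √225 = 15
|V_4V_5| = √((0)² + (-11)²) = √121 = 11
|V_5V_6| = √((-8)² + (0)²) = √64 = 8
|V_6V_1| = √((0)² + (-13)²) = √169 = 13
Perimeter = 8 + 15 + 15 + 11 + 8 + 13 = 70.

70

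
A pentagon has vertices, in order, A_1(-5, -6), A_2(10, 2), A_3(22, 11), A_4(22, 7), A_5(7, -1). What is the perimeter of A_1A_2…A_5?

|A_1A_2| = √((15)² + (8)²) = √289 = 17
|A_2A_3| = √((12)² + (9)²) = √225 = 15
|A_3A_4| = √((0)² + (-4)²) = √16 = 4
|A_4A_5| = √((-15)² + (-8)²) = √289 = 17
|A_5A_1| = √((-12)² + (-5)²) = √169 = 13
Perimeter = 17 + 15 + 4 + 17 + 13 = 66.

66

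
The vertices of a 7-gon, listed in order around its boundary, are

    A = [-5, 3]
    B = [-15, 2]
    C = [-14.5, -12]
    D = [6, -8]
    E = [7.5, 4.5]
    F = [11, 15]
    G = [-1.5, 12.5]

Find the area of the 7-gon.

400

A→B: (-5)(2) − (-15)(3) = 35
B→C: (-15)(-12) − (-14.5)(2) = 209
C→D: (-14.5)(-8) − (6)(-12) = 188
D→E: (6)(4.5) − (7.5)(-8) = 87
E→F: (7.5)(15) − (11)(4.5) = 63
F→G: (11)(12.5) − (-1.5)(15) = 160
G→A: (-1.5)(3) − (-5)(12.5) = 58
Σ = 800
Area = |Σ|/2 = 400.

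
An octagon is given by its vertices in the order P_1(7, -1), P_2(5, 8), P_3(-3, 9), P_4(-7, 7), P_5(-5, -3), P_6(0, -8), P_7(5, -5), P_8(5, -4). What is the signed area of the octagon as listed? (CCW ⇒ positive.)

Σ = (61) + (69) + (42) + (56) + (40) + (40) + (5) + (23) = 336
Signed area = Σ/2 = 168 (positive ⇒ counter-clockwise traversal).

168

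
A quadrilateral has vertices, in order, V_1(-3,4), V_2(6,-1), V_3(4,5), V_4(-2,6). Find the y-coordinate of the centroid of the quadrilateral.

547/171

Apply Gauss's area formula. First the cross-terms c_i = x_i·y_{i+1} − x_{i+1}·y_i:
  -21, 34, 34, 10  ⇒  2A = 57, A = 28.5.
Then Σ (y_i + y_{i+1})·c_i = 547, so ȳ = 547 / (6·28.5) = 547/171.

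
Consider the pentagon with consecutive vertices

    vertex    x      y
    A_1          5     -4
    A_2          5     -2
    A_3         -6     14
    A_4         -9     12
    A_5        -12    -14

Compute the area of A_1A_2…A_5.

Apply Gauss's area formula: 2A = Σ (x_i·y_{i+1} − x_{i+1}·y_i), indices taken mod 5.
Σ = (10) + (58) + (54) + (270) + (118) = 510
Area = |Σ|/2 = 255.

255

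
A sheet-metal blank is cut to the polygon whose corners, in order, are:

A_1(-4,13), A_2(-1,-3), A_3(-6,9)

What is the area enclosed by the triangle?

Apply the shoelace (surveyor's) formula: 2A = Σ (x_i·y_{i+1} − x_{i+1}·y_i), indices taken mod 3.
Σ = (25) + (-27) + (-42) = -44
Area = |Σ|/2 = 22.

22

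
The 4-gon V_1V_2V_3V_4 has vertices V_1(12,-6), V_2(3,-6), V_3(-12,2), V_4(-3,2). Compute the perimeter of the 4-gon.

|V_1V_2| = √((-9)² + (0)²) = √81 = 9
|V_2V_3| = √((-15)² + (8)²) = √289 = 17
|V_3V_4| = √((9)² + (0)²) = √81 = 9
|V_4V_1| = √((15)² + (-8)²) = √289 = 17
Perimeter = 9 + 17 + 9 + 17 = 52.

52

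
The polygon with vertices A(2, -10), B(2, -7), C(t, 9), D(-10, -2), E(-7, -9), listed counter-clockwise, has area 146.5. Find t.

3

Write out the shoelace sum; only the two edges meeting at C involve t:
2·Area = [(2·9 − t·(-7)) + (t·(-2) − (-10)·9)] + 170
       = 5·t + 278 = 293
⇒ t = 3.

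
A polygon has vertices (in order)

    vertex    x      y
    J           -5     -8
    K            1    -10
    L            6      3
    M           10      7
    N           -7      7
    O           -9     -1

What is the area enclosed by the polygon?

Apply the shoelace formula: 2A = Σ (x_i·y_{i+1} − x_{i+1}·y_i), indices taken mod 6.
Cross-terms: 58, 63, 12, 119, 70, 67  ⇒  Σ = 389
Area = |Σ|/2 = 194.5.

194.5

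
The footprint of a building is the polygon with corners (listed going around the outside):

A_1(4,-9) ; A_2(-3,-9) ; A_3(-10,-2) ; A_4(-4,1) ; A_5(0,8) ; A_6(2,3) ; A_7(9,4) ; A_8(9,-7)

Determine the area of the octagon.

192

Cross-terms: -63, -84, -18, -32, -16, -19, -99, -53  ⇒  Σ = -384
Area = |Σ|/2 = 192.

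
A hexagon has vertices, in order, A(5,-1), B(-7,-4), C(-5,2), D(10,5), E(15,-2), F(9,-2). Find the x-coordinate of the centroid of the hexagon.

Apply the shoelace (surveyor's) formula. First the cross-terms c_i = x_i·y_{i+1} − x_{i+1}·y_i:
  -27, -34, -45, -95, -12, 1  ⇒  2A = -212, A = -106.
Then Σ (x_i + x_{i+1})·c_i = -2412, so x̄ = -2412 / (6·(-106)) = 201/53.

201/53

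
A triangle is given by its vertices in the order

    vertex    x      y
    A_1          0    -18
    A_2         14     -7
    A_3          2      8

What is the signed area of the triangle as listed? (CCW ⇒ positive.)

171

Σ = (252) + (126) + (-36) = 342
Signed area = Σ/2 = 171 (positive ⇒ counter-clockwise traversal).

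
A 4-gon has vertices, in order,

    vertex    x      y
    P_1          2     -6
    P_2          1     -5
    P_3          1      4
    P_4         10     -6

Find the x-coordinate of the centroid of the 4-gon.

Apply the shoelace formula. First the cross-terms c_i = x_i·y_{i+1} − x_{i+1}·y_i:
  -4, 9, -46, -48  ⇒  2A = -89, A = -44.5.
Then Σ (x_i + x_{i+1})·c_i = -1076, so x̄ = -1076 / (6·(-44.5)) = 1076/267.

1076/267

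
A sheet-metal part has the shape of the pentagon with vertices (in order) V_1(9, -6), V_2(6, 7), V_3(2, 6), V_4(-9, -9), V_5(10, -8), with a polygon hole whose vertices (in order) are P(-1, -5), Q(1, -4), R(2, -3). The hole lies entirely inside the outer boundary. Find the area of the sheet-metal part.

165

Outer boundary:
Σ = (99) + (22) + (36) + (162) + (12) = 331
Area = |Σ|/2 = 165.5.
Hole:
Σ = (9) + (5) + (-13) = 1
Area = |Σ|/2 = 0.5.
Net area = 165.5 − 0.5 = 165.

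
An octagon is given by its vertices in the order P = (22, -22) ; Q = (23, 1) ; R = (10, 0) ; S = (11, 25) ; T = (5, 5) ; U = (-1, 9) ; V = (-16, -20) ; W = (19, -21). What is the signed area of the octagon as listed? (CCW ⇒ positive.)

Apply the shoelace (surveyor's) formula: 2A = Σ (x_i·y_{i+1} − x_{i+1}·y_i), indices taken mod 8.
Cross-terms: 528, -10, 250, -70, 50, 164, 716, 44  ⇒  Σ = 1672
Signed area = Σ/2 = 836 (positive ⇒ counter-clockwise traversal).

836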